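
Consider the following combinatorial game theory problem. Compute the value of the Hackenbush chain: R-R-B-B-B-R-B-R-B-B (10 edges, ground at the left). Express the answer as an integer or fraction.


Edges (from ground): R-R-B-B-B-R-B-R-B-B
By Berlekamp's sign-expansion rule, a Blue-Red Hackenbush stalk has the value of the surreal number whose sign sequence is the edge sequence with B -> + and R -> -.
Sign sequence: --+++-+-++
Trace the sign expansion in the surreal number tree, starting from 0:
Edge 1: R (sign -) -> bounds (-inf, 0), value = -1
Edge 2: R (sign -) -> bounds (-inf, -1), value = -2
Edge 3: B (sign +) -> bounds (-2, -1), value = -3/2
Edge 4: B (sign +) -> bounds (-3/2, -1), value = -5/4
Edge 5: B (sign +) -> bounds (-5/4, -1), value = -9/8
Edge 6: R (sign -) -> bounds (-5/4, -9/8), value = -19/16
Edge 7: B (sign +) -> bounds (-19/16, -9/8), value = -37/32
Edge 8: R (sign -) -> bounds (-19/16, -37/32), value = -75/64
Edge 9: B (sign +) -> bounds (-75/64, -37/32), value = -149/128
Edge 10: B (sign +) -> bounds (-149/128, -37/32), value = -297/256
Game value = -297/256

-297/256


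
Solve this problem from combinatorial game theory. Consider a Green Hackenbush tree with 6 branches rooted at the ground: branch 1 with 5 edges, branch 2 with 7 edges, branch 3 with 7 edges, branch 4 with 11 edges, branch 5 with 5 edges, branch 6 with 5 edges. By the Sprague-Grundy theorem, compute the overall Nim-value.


The tree has 6 branches from the ground vertex.
In Green Hackenbush, the Nim-value of a simple path of length k is k.
Branch 1: length 5, Nim-value = 5
Branch 2: length 7, Nim-value = 7
Branch 3: length 7, Nim-value = 7
Branch 4: length 11, Nim-value = 11
Branch 5: length 5, Nim-value = 5
Branch 6: length 5, Nim-value = 5
Total Nim-value = XOR of all branch values:
0 XOR 5 = 5
5 XOR 7 = 2
2 XOR 7 = 5
5 XOR 11 = 14
14 XOR 5 = 11
11 XOR 5 = 14
Nim-value of the tree = 14

14


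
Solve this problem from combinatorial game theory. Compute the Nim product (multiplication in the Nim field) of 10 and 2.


Nim multiplication is bilinear over XOR: (u XOR v) * w = (u*w) XOR (v*w).
So we split each operand into its bit components and XOR the pairwise Nim products.
10 = 2 + 8 (as XOR of powers of 2).
2 = 2 (as XOR of powers of 2).
Using the standard Nim-product table on single bits:
  2*2 = 3,   2*4 = 8,   2*8 = 12,
  4*4 = 6,   4*8 = 11,  8*8 = 13,
and  1*x = x (identity), k*l = l*k (commutative).
Pairwise Nim products:
  2 * 2 = 3
  8 * 2 = 12
XOR them: 3 XOR 12 = 15.
Result: 10 * 2 = 15 (in Nim).

15


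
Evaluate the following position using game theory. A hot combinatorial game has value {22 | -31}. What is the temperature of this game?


The game is {22 | -31}, a switch {a | b} with numbers a > b.
Cooling {a | b} by t gives {a - t | b + t}, which stops being hot when a - t = b + t, i.e. at t = (a - b)/2. So the temperature of a switch is (a - b)/2.
Temperature = (Left option - Right option) / 2
= (22 - (-31)) / 2
= 53 / 2
= 53/2

53/2


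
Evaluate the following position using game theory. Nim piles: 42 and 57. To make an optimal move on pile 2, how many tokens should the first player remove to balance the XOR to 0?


Piles: 42 and 57
Current XOR: 42 XOR 57 = 19 (non-zero, so this is an N-position).
To make the XOR zero, we need to find a move that balances the piles.
For pile 2 (size 57): target = 57 XOR 19 = 42
We reduce pile 2 from 57 to 42.
Tokens removed: 57 - 42 = 15
Verification: 42 XOR 42 = 0

15


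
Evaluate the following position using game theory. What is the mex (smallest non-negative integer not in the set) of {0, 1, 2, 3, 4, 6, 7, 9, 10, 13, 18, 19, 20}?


Set = {0, 1, 2, 3, 4, 6, 7, 9, 10, 13, 18, 19, 20}
0 is in the set.
1 is in the set.
2 is in the set.
3 is in the set.
4 is in the set.
5 is NOT in the set. This is the mex.
mex = 5

5


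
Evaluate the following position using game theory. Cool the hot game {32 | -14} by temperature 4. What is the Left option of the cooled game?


Original game: {32 | -14} (a switch {a | b} with a > b).
Cooling by t (for t below the temperature (a - b)/2 = 23) taxes each move by t: {a | b} cooled by t is {a - t | b + t}.
Cooling amount: t = 4
Cooled Left option: 32 - 4 = 28
Cooled Right option: -14 + 4 = -10
Cooled game: {28 | -10}
Left option = 28

28


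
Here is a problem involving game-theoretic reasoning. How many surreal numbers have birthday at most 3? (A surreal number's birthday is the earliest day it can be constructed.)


Day 0: {|} = 0 is born. Count = 1.
Day n: the number of surreal numbers born by day n is 2^(n+1) - 1.
By day 0: 2^1 - 1 = 1
By day 1: 2^2 - 1 = 3
By day 2: 2^3 - 1 = 7
By day 3: 2^4 - 1 = 15
By day 3: 15 surreal numbers.

15


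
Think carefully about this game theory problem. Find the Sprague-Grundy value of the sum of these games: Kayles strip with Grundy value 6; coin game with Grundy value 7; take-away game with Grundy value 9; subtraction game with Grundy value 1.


By the Sprague-Grundy theorem, the Grundy value of a sum of games is the XOR of individual Grundy values.
Kayles strip: Grundy value = 6. Running XOR: 0 XOR 6 = 6
coin game: Grundy value = 7. Running XOR: 6 XOR 7 = 1
take-away game: Grundy value = 9. Running XOR: 1 XOR 9 = 8
subtraction game: Grundy value = 1. Running XOR: 8 XOR 1 = 9
The combined Grundy value is 9.

9


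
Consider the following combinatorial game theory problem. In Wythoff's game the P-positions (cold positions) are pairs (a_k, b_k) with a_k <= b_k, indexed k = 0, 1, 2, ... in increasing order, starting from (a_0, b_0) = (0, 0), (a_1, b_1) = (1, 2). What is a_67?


By Wythoff's theorem, a_k = floor(k * phi) and b_k = floor(k * phi^2) = a_k + k, where phi = (1 + sqrt(5))/2 is the golden ratio.
phi = (1 + sqrt(5))/2 = 1.618034
k = 67
k * phi = 67 * 1.618034 = 108.408277
a_67 = floor(k * phi) = 108

108


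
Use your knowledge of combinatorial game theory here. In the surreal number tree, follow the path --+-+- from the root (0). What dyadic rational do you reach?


Sign expansion: --+-+-
Rule: track bounds (lo, hi), initially (-inf, +inf). On '+', the current value becomes lo and we move to the simplest number in (value, hi): value + 1 if hi = +inf, otherwise the midpoint (value + hi)/2. On '-', the current value becomes hi and we move to value - 1 if lo = -inf, otherwise the midpoint (lo + value)/2.
Start at 0.
Step 1: sign = -, move left. Bounds: (-inf, 0). Value = -1
Step 2: sign = -, move left. Bounds: (-inf, -1). Value = -2
Step 3: sign = +, move right. Bounds: (-2, -1). Value = -3/2
Step 4: sign = -, move left. Bounds: (-2, -3/2). Value = -7/4
Step 5: sign = +, move right. Bounds: (-7/4, -3/2). Value = -13/8
Step 6: sign = -, move left. Bounds: (-7/4, -13/8). Value = -27/16
The surreal number with sign expansion --+-+- is -27/16.

-27/16


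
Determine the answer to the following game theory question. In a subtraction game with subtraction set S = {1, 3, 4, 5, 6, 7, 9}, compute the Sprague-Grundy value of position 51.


The subtraction set is S = {1, 3, 4, 5, 6, 7, 9}.
G(k) = mex{ G(k - s) : s in S, s <= k }. We compute iteratively: G(0) = 0.
G(1) = mex({0}) = 1
G(2) = mex({1}) = 0
G(3) = mex({0}) = 1
G(4) = mex({0, 1}) = 2
G(5) = mex({0, 1, 2}) = 3
G(6) = mex({0, 1, 3}) = 2
G(7) = mex({0, 1, 2}) = 3
G(8) = mex({0, 1, 2, 3}) = 4
G(9) = mex({0, 1, 2, 3, 4}) = 5
G(10) = mex({1, 2, 3, 5}) = 0
G(11) = mex({0, 2, 3, 4}) = 1
G(12) = mex({1, 2, 3, 4, 5}) = 0
G(13) = mex({0, 2, 3, 4, 5}) = 1
G(14) = mex({0, 1, 3, 4, 5}) = 2
G(15) = mex({0, 1, 2, 4, 5}) = 3
G(16) = mex({0, 1, 3, 5}) = 2
G(17) = mex({0, 1, 2, 4}) = 3
G(18) = mex({0, 1, 2, 3, 5}) = 4
Observe that G(10)..G(18) = 0, 1, 0, 1, 2, 3, 2, 3, 4 repeats G(0)..G(8) = 0, 1, 0, 1, 2, 3, 2, 3, 4.
For k >= max(S) = 9, G(k) is determined by the previous 9 values G(k-9)..G(k-1); a window of 9 consecutive values has recurred shifted by 10, so by induction G(k + 10) = G(k) for all k >= 0: the sequence is periodic from the start with period 10.
One period: G(0..9) = 0, 1, 0, 1, 2, 3, 2, 3, 4, 5.
51 mod 10 = 1, so G(51) = G(1) = 1.

1


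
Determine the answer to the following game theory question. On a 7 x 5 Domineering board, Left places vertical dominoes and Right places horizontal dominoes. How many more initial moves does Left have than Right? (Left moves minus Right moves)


Board is 7 x 5 (rows x cols).
Left (vertical) placements: (rows-1) * cols = 6 * 5 = 30
Right (horizontal) placements: rows * (cols-1) = 7 * 4 = 28
Advantage = Left - Right = 30 - 28 = 2

2


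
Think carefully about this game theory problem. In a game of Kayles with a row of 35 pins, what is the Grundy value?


Kayles: a move removes 1 or 2 adjacent pins from a contiguous row.
Removing pins from a row of k leaves two independent rows (a, b) with a + b = k - 1 (one pin) or a + b = k - 2 (two pins); an end removal gives a = 0.
By Sprague-Grundy, G(k) = mex{ G(a) XOR G(b) } over all these splits. G(0) = 0.
G(1): splits (0,0):0^0=0 -> mex({0}) = 1
G(2): splits (0,1):0^1=1 (0,0):0^0=0 -> mex({0, 1}) = 2
G(3): splits (0,2):0^2=2 (1,1):1^1=0 (0,1):0^1=1 -> mex({0, 1, 2}) = 3
G(4): splits (0,3):0^3=3 (1,2):1^2=3 (0,2):0^2=2 (1,1):1^1=0 -> mex({0, 2, 3}) = 1
G(5): splits (0,4):0^1=1 (1,3):1^3=2 (2,2):2^2=0 (0,3):0^3=3 (1,2):1^2=3 -> mex({0, 1, 2, 3}) = 4
G(6) = mex({0, 1, 2, 4}) = 3
G(7) = mex({0, 1, 3, 4, 5}) = 2
G(8) = mex({0, 2, 3, 5, 6}) = 1
G(9) = mex({0, 1, 2, 3, 6, 7}) = 4
G(10) = mex({0, 1, 3, 4, 5, 7}) = 2
G(11) = mex({0, 1, 2, 3, 4, 5}) = 6
G(12) = mex({0, 1, 2, 3, 5, 6, 7}) = 4
G(13) = mex({0, 2, 3, 4, 6, 7}) = 1
G(14) = mex({0, 1, 4, 5, 6, 7}) = 2
G(15) = mex({0, 1, 2, 3, 4, 5, 6}) = 7
G(16) = mex({0, 2, 3, 5, 6, 7}) = 1
G(17) = mex({0, 1, 2, 3, 5, 6, 7}) = 4
G(18) = mex({0, 1, 2, 4, 5, 6}) = 3
G(19) = mex({0, 1, 3, 4, 5, 7}) = 2
G(20) = mex({0, 2, 3, 4, 5, 6, 7}) = 1
G(21) = mex({0, 1, 2, 3, 5, 6, 7}) = 4
G(22) = mex({0, 1, 2, 3, 4, 5, 7}) = 6
G(23) = mex({0, 1, 2, 3, 4, 5, 6}) = 7
G(24) = mex({0, 1, 2, 3, 5, 6, 7}) = 4
G(25) = mex({0, 2, 3, 4, 6, 7}) = 1
G(26) = mex({0, 1, 3, 4, 5, 6, 7}) = 2
G(27) = mex({0, 1, 2, 3, 4, 5, 6, 7}) = 8
G(28) = mex({0, 1, 2, 3, 4, 6, 7, 8}) = 5
G(29) = mex({0, 1, 2, 3, 5, 6, 7, 8, 9}) = 4
G(30) = mex({0, 1, 2, 3, 4, 5, 6, 9, 10}) = 7
G(31) = mex({0, 1, 3, 4, 5, 7, 10, 11}) = 2
G(32) = mex({0, 2, 3, 4, 5, 6, 7, 9, 11}) = 1
G(33) = mex({0, 1, 2, 3, 4, 5, 6, 7, 9, 12}) = 8
G(34) = mex({0, 1, 2, 3, 4, 5, 7, 8, 11, 12}) = 6
G(35) = mex({0, 1, 2, 3, 4, 5, 6, 8, 9, 10, 11}) = 7
Therefore G(35) = 7.

7


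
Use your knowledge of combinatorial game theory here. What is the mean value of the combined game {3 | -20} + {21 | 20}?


G1 = {3 | -20}, G2 = {21 | 20}
Each is a switch {a | b} with numbers a > b; its mean value is (a + b)/2, and mean value is additive over game sums: m(G1 + G2) = m(G1) + m(G2).
Mean of G1 = (3 + (-20))/2 = -17/2 = -17/2
Mean of G2 = (21 + (20))/2 = 41/2 = 41/2
Mean of G1 + G2 = -17/2 + 41/2 = 12

12


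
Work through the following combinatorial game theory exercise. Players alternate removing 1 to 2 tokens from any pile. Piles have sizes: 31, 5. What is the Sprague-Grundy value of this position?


Subtraction set: {1, 2}
For this subtraction set, G(n) = n mod 3 (period = max + 1 = 3).
Pile 1 (size 31): G(31) = 31 mod 3 = 1
Pile 2 (size 5): G(5) = 5 mod 3 = 2
Total Grundy value = XOR of all: 1 XOR 2 = 3

3


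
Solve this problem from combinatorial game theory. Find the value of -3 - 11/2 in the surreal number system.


x = -3, y = 11/2
Converting to common denominator: 2
x = -6/2, y = 11/2
x - y = -3 - 11/2 = -17/2

-17/2


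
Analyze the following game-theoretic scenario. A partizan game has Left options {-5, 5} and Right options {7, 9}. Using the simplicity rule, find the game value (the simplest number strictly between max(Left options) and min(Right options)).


Left options: {-5, 5}, max = 5
Right options: {7, 9}, min = 7
All options are numbers and max(Left) < min(Right), so by the simplicity theorem the value is the simplest (earliest-born) number strictly between 5 and 7.
The only integer strictly between 5 and 7 is 6.
No non-integer in the interval can be simpler: if x is a non-integer in the interval, then floor(x) or ceil(x) also lies in the interval (the interval contains an integer), and both are proper prefixes of x's sign expansion, i.e. born earlier. So the game value is 6.
Game value = 6

6


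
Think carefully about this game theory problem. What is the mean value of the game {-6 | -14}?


Game = {-6 | -14}, a switch {a | b} with numbers a > b.
Its thermograph has left wall a - t and right wall b + t, which meet at t = (a - b)/2, where both equal (a + b)/2. So the mast (mean value) is at (a + b)/2.
Mean = (-6 + (-14))/2 = -20/2 = -10

-10


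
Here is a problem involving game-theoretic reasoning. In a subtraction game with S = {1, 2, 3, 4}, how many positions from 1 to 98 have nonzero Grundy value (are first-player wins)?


Subtraction set S = {1, 2, 3, 4}, so G(n) = n mod 5.
G(n) = 0 when n is a multiple of 5.
Multiples of 5 in [1, 98]: 19
N-positions (nonzero Grundy) = 98 - 19 = 79

79


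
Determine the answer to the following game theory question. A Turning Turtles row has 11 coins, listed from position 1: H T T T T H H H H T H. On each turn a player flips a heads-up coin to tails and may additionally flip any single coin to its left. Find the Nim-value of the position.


Coins: H T T T T H H H H T H
Key fact: a single head at position k behaves exactly like a Nim heap of size k (turning it to T and optionally flipping a coin at j < k corresponds to moving the heap from k to j, or to 0), and heads combine as a disjunctive sum (two heads at the same place would cancel, matching j XOR j = 0). So the Nim-value is the XOR of the 1-indexed positions of the heads.
Face-up positions (1-indexed): [1, 6, 7, 8, 9, 11]
XOR 0 with 1: 0 XOR 1 = 1
XOR 1 with 6: 1 XOR 6 = 7
XOR 7 with 7: 7 XOR 7 = 0
XOR 0 with 8: 0 XOR 8 = 8
XOR 8 with 9: 8 XOR 9 = 1
XOR 1 with 11: 1 XOR 11 = 10
Nim-value = 10

10


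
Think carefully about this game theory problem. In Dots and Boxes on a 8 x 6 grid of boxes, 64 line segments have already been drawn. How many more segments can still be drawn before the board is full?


Grid: 8 x 6 boxes, i.e. 9 rows and 7 columns of dots.
Horizontal edges: (rows + 1) * cols = 9 * 6 = 54
Vertical edges: rows * (cols + 1) = 8 * 7 = 56
Total edges: 54 + 56 = 110
Edges drawn: 64
Remaining: 110 - 64 = 46

46


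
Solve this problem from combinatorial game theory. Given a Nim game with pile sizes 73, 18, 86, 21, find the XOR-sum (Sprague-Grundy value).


We need the XOR (exclusive or) of all pile sizes.
After XOR-ing pile 1 (size 73): 0 XOR 73 = 73
After XOR-ing pile 2 (size 18): 73 XOR 18 = 91
After XOR-ing pile 3 (size 86): 91 XOR 86 = 13
After XOR-ing pile 4 (size 21): 13 XOR 21 = 24
The Nim-value of this position is 24.

24


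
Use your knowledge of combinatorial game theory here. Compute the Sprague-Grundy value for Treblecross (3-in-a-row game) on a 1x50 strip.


Treblecross: place X on empty cells; 3-in-a-row wins.
Playing within two cells of an existing X lets the opponent win at once, so sensible play treats the cells i-2..i+2 around each X as dead. The player left with no safe cell loses, so this is a normal-play take-away game on strips of safe cells.
Placing X at cell i (0-indexed) of a strip of k safe cells leaves independent strips of sizes max(0, i-2) and max(0, k-i-3). Hence G(k) = mex{ G(max(0,i-2)) XOR G(max(0,k-i-3)) : 0 <= i < k }, with G(0) = 0.
G(1): splits (0,0):0^0=0 -> mex({0}) = 1
G(2): splits (0,0):0^0=0 -> mex({0}) = 1
G(3): splits (0,0):0^0=0 -> mex({0}) = 1
G(4): splits (0,1):0^1=1 (0,0):0^0=0 -> mex({0, 1}) = 2
G(5): splits (0,2):0^1=1 (0,1):0^1=1 (0,0):0^0=0 -> mex({0, 1}) = 2
G(6) = mex({1}) = 0
G(7) = mex({0, 1, 2}) = 3
G(8) = mex({0, 1, 2}) = 3
G(9) = mex({0, 2}) = 1
G(10) = mex({0, 2, 3}) = 1
G(11) = mex({0, 3}) = 1
G(12) = mex({1, 3}) = 0
G(13) = mex({0, 1, 2, 3}) = 4
G(14) = mex({0, 1, 2}) = 3
G(15) = mex({0, 1, 2}) = 3
G(16) = mex({0, 1, 2, 4}) = 3
G(17) = mex({0, 1, 3, 4}) = 2
G(18) = mex({0, 1, 3, 4}) = 2
G(19) = mex({0, 1, 3, 5}) = 2
G(20) = mex({0, 1, 2, 3, 5}) = 4
G(21) = mex({0, 1, 2, 3, 5}) = 4
G(22) = mex({1, 2, 6}) = 0
G(23) = mex({0, 1, 2, 3, 4, 6}) = 5
G(24) = mex({0, 1, 2, 3, 4}) = 5
G(25) = mex({0, 1, 3, 4, 7}) = 2
G(26) = mex({0, 1, 3, 4, 5, 7}) = 2
G(27) = mex({0, 1, 3, 5}) = 2
G(28) = mex({0, 1, 2, 5}) = 3
G(29) = mex({0, 1, 2, 4, 5, 6}) = 3
G(30) = mex({1, 2, 4, 6}) = 0
G(31) = mex({0, 1, 2, 3, 4, 6}) = 5
G(32) = mex({1, 2, 3, 4, 7}) = 0
G(33) = mex({0, 3, 7}) = 1
G(34) = mex({0, 2, 3, 5, 7}) = 1
G(35) = mex({0, 2, 3, 5, 6}) = 1
G(36) = mex({0, 1, 2, 5, 6}) = 3
G(37) = mex({0, 1, 2, 4, 5, 6}) = 3
G(38) = mex({0, 1, 2, 4}) = 3
G(39) = mex({0, 1, 2, 3, 4, 7}) = 5
G(40) = mex({0, 1, 2, 3, 4, 5, 7}) = 6
G(41) = mex({0, 1, 2, 3, 5, 7}) = 4
G(42) = mex({0, 1, 2, 3, 5, 6, 7}) = 4
G(43) = mex({0, 2, 3, 5, 6}) = 1
G(44) = mex({1, 2, 3, 4, 5, 6}) = 0
G(45) = mex({0, 1, 2, 3, 4, 6, 7}) = 5
G(46) = mex({0, 1, 2, 3, 4, 7}) = 5
G(47) = mex({0, 1, 2, 3, 4, 5, 7}) = 6
G(48) = mex({0, 1, 2, 3, 4, 5, 7}) = 6
G(49) = mex({0, 1, 3, 4, 5, 7}) = 2
G(50) = mex({0, 1, 2, 3, 4, 5, 6}) = 7
Therefore G(50) = 7.

7


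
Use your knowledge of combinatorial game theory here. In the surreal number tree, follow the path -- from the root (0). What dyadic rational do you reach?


Sign expansion: --
Rule: track bounds (lo, hi), initially (-inf, +inf). On '+', the current value becomes lo and we move to the simplest number in (value, hi): value + 1 if hi = +inf, otherwise the midpoint (value + hi)/2. On '-', the current value becomes hi and we move to value - 1 if lo = -inf, otherwise the midpoint (lo + value)/2.
Start at 0.
Step 1: sign = -, move left. Bounds: (-inf, 0). Value = -1
Step 2: sign = -, move left. Bounds: (-inf, -1). Value = -2
The surreal number with sign expansion -- is -2.

-2


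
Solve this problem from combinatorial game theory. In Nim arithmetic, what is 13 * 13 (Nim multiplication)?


Nim multiplication is bilinear over XOR: (u XOR v) * w = (u*w) XOR (v*w).
So we split each operand into its bit components and XOR the pairwise Nim products.
13 = 1 + 4 + 8 (as XOR of powers of 2).
13 = 1 + 4 + 8 (as XOR of powers of 2).
Using the standard Nim-product table on single bits:
  2*2 = 3,   2*4 = 8,   2*8 = 12,
  4*4 = 6,   4*8 = 11,  8*8 = 13,
and  1*x = x (identity), k*l = l*k (commutative).
Pairwise Nim products:
  1 * 1 = 1
  1 * 4 = 4
  1 * 8 = 8
  4 * 1 = 4
  4 * 4 = 6
  4 * 8 = 11
  8 * 1 = 8
  8 * 4 = 11
  8 * 8 = 13
XOR them: 1 XOR 4 XOR 8 XOR 4 XOR 6 XOR 11 XOR 8 XOR 11 XOR 13 = 10.
Result: 13 * 13 = 10 (in Nim).

10


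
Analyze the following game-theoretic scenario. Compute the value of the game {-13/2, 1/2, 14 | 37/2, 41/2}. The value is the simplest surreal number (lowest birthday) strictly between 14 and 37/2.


Left options: {-13/2, 1/2, 14}, max = 14
Right options: {37/2, 41/2}, min = 37/2
All options are numbers and max(Left) < min(Right), so by the simplicity theorem the value is the simplest (earliest-born) number strictly between 14 and 37/2.
Integers 15 through 18 all lie strictly between 14 and 37/2.
Among integers, the simplest (lowest birthday = smallest |n|; 0 is born on day 0, +-n on day n) is 15.
No non-integer in the interval can be simpler: if x is a non-integer in the interval, then floor(x) or ceil(x) also lies in the interval (the interval contains an integer), and both are proper prefixes of x's sign expansion, i.e. born earlier. So the game value is 15.
Game value = 15

15


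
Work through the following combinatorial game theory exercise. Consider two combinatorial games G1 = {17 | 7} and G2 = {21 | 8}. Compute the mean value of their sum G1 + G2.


G1 = {17 | 7}, G2 = {21 | 8}
Each is a switch {a | b} with numbers a > b; its mean value is (a + b)/2, and mean value is additive over game sums: m(G1 + G2) = m(G1) + m(G2).
Mean of G1 = (17 + (7))/2 = 24/2 = 12
Mean of G2 = (21 + (8))/2 = 29/2 = 29/2
Mean of G1 + G2 = 12 + 29/2 = 53/2

53/2


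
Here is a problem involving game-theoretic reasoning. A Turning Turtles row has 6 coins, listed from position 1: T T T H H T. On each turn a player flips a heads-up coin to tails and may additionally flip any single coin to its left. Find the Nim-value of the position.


Coins: T T T H H T
Key fact: a single head at position k behaves exactly like a Nim heap of size k (turning it to T and optionally flipping a coin at j < k corresponds to moving the heap from k to j, or to 0), and heads combine as a disjunctive sum (two heads at the same place would cancel, matching j XOR j = 0). So the Nim-value is the XOR of the 1-indexed positions of the heads.
Face-up positions (1-indexed): [4, 5]
XOR 0 with 4: 0 XOR 4 = 4
XOR 4 with 5: 4 XOR 5 = 1
Nim-value = 1

1


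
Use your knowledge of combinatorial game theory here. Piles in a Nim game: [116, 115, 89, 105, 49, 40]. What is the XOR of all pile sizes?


We need the XOR (exclusive or) of all pile sizes.
After XOR-ing pile 1 (size 116): 0 XOR 116 = 116
After XOR-ing pile 2 (size 115): 116 XOR 115 = 7
After XOR-ing pile 3 (size 89): 7 XOR 89 = 94
After XOR-ing pile 4 (size 105): 94 XOR 105 = 55
After XOR-ing pile 5 (size 49): 55 XOR 49 = 6
After XOR-ing pile 6 (size 40): 6 XOR 40 = 46
The Nim-value of this position is 46.

46


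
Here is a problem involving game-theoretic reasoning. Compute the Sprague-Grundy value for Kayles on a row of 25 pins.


Kayles: a move removes 1 or 2 adjacent pins from a contiguous row.
Removing pins from a row of k leaves two independent rows (a, b) with a + b = k - 1 (one pin) or a + b = k - 2 (two pins); an end removal gives a = 0.
By Sprague-Grundy, G(k) = mex{ G(a) XOR G(b) } over all these splits. G(0) = 0.
G(1): splits (0,0):0^0=0 -> mex({0}) = 1
G(2): splits (0,1):0^1=1 (0,0):0^0=0 -> mex({0, 1}) = 2
G(3): splits (0,2):0^2=2 (1,1):1^1=0 (0,1):0^1=1 -> mex({0, 1, 2}) = 3
G(4): splits (0,3):0^3=3 (1,2):1^2=3 (0,2):0^2=2 (1,1):1^1=0 -> mex({0, 2, 3}) = 1
G(5): splits (0,4):0^1=1 (1,3):1^3=2 (2,2):2^2=0 (0,3):0^3=3 (1,2):1^2=3 -> mex({0, 1, 2, 3}) = 4
G(6) = mex({0, 1, 2, 4}) = 3
G(7) = mex({0, 1, 3, 4, 5}) = 2
G(8) = mex({0, 2, 3, 5, 6}) = 1
G(9) = mex({0, 1, 2, 3, 6, 7}) = 4
G(10) = mex({0, 1, 3, 4, 5, 7}) = 2
G(11) = mex({0, 1, 2, 3, 4, 5}) = 6
G(12) = mex({0, 1, 2, 3, 5, 6, 7}) = 4
G(13) = mex({0, 2, 3, 4, 6, 7}) = 1
G(14) = mex({0, 1, 4, 5, 6, 7}) = 2
G(15) = mex({0, 1, 2, 3, 4, 5, 6}) = 7
G(16) = mex({0, 2, 3, 5, 6, 7}) = 1
G(17) = mex({0, 1, 2, 3, 5, 6, 7}) = 4
G(18) = mex({0, 1, 2, 4, 5, 6}) = 3
G(19) = mex({0, 1, 3, 4, 5, 7}) = 2
G(20) = mex({0, 2, 3, 4, 5, 6, 7}) = 1
G(21) = mex({0, 1, 2, 3, 5, 6, 7}) = 4
G(22) = mex({0, 1, 2, 3, 4, 5, 7}) = 6
G(23) = mex({0, 1, 2, 3, 4, 5, 6}) = 7
G(24) = mex({0, 1, 2, 3, 5, 6, 7}) = 4
G(25) = mex({0, 2, 3, 4, 6, 7}) = 1
Therefore G(25) = 1.

1


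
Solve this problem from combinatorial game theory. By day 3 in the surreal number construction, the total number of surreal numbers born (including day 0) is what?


Day 0: {|} = 0 is born. Count = 1.
Day n: the number of surreal numbers born by day n is 2^(n+1) - 1.
By day 0: 2^1 - 1 = 1
By day 1: 2^2 - 1 = 3
By day 2: 2^3 - 1 = 7
By day 3: 2^4 - 1 = 15
By day 3: 15 surreal numbers.

15


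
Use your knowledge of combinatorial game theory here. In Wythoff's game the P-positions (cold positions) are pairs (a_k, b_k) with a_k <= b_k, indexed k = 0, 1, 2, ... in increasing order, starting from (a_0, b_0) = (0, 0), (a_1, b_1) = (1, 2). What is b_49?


By Wythoff's theorem, a_k = floor(k * phi) and b_k = floor(k * phi^2) = a_k + k, where phi = (1 + sqrt(5))/2 is the golden ratio.
phi = (1 + sqrt(5))/2 = 1.618034
phi^2 = phi + 1 = 2.618034
k = 49
k * phi^2 = 49 * 2.618034 = 128.283665
b_49 = floor(k * phi^2) = 128 (check: a_49 + k = 79 + 49 = 128)

128


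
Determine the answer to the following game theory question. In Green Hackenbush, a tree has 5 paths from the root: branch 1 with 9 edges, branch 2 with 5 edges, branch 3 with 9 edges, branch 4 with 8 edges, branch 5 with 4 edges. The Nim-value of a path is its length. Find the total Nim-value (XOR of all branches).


The tree has 5 branches from the ground vertex.
In Green Hackenbush, the Nim-value of a simple path of length k is k.
Branch 1: length 9, Nim-value = 9
Branch 2: length 5, Nim-value = 5
Branch 3: length 9, Nim-value = 9
Branch 4: length 8, Nim-value = 8
Branch 5: length 4, Nim-value = 4
Total Nim-value = XOR of all branch values:
0 XOR 9 = 9
9 XOR 5 = 12
12 XOR 9 = 5
5 XOR 8 = 13
13 XOR 4 = 9
Nim-value of the tree = 9

9


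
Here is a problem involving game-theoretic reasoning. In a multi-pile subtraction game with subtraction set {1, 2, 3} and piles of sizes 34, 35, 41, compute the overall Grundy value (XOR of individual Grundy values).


Subtraction set: {1, 2, 3}
For this subtraction set, G(n) = n mod 4 (period = max + 1 = 4).
Pile 1 (size 34): G(34) = 34 mod 4 = 2
Pile 2 (size 35): G(35) = 35 mod 4 = 3
Pile 3 (size 41): G(41) = 41 mod 4 = 1
Total Grundy value = XOR of all: 2 XOR 3 XOR 1 = 0

0


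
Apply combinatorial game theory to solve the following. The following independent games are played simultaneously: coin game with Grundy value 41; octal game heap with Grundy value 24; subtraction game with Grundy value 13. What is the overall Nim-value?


By the Sprague-Grundy theorem, the Grundy value of a sum of games is the XOR of individual Grundy values.
coin game: Grundy value = 41. Running XOR: 0 XOR 41 = 41
octal game heap: Grundy value = 24. Running XOR: 41 XOR 24 = 49
subtraction game: Grundy value = 13. Running XOR: 49 XOR 13 = 60
The combined Grundy value is 60.

60


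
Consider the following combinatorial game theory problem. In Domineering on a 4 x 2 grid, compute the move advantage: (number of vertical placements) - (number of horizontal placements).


Board is 4 x 2 (rows x cols).
Left (vertical) placements: (rows-1) * cols = 3 * 2 = 6
Right (horizontal) placements: rows * (cols-1) = 4 * 1 = 4
Advantage = Left - Right = 6 - 4 = 2

2


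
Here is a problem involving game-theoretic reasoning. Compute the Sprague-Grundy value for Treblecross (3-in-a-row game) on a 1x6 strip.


Treblecross: place X on empty cells; 3-in-a-row wins.
Playing within two cells of an existing X lets the opponent win at once, so sensible play treats the cells i-2..i+2 around each X as dead. The player left with no safe cell loses, so this is a normal-play take-away game on strips of safe cells.
Placing X at cell i (0-indexed) of a strip of k safe cells leaves independent strips of sizes max(0, i-2) and max(0, k-i-3). Hence G(k) = mex{ G(max(0,i-2)) XOR G(max(0,k-i-3)) : 0 <= i < k }, with G(0) = 0.
G(1): splits (0,0):0^0=0 -> mex({0}) = 1
G(2): splits (0,0):0^0=0 -> mex({0}) = 1
G(3): splits (0,0):0^0=0 -> mex({0}) = 1
G(4): splits (0,1):0^1=1 (0,0):0^0=0 -> mex({0, 1}) = 2
G(5): splits (0,2):0^1=1 (0,1):0^1=1 (0,0):0^0=0 -> mex({0, 1}) = 2
G(6) = mex({1}) = 0
Therefore G(6) = 0.

0


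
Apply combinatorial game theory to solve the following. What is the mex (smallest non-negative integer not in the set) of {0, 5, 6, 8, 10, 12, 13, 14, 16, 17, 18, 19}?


Set = {0, 5, 6, 8, 10, 12, 13, 14, 16, 17, 18, 19}
0 is in the set.
1 is NOT in the set. This is the mex.
mex = 1

1


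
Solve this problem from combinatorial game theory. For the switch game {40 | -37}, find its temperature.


The game is {40 | -37}, a switch {a | b} with numbers a > b.
Cooling {a | b} by t gives {a - t | b + t}, which stops being hot when a - t = b + t, i.e. at t = (a - b)/2. So the temperature of a switch is (a - b)/2.
Temperature = (Left option - Right option) / 2
= (40 - (-37)) / 2
= 77 / 2
= 77/2

77/2


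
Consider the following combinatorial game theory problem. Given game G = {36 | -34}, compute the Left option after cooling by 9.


Original game: {36 | -34} (a switch {a | b} with a > b).
Cooling by t (for t below the temperature (a - b)/2 = 35) taxes each move by t: {a | b} cooled by t is {a - t | b + t}.
Cooling amount: t = 9
Cooled Left option: 36 - 9 = 27
Cooled Right option: -34 + 9 = -25
Cooled game: {27 | -25}
Left option = 27

27


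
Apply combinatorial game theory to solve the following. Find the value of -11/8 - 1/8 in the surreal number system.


x = -11/8, y = 1/8
Converting to common denominator: 8
x = -11/8, y = 1/8
x - y = -11/8 - 1/8 = -3/2

-3/2


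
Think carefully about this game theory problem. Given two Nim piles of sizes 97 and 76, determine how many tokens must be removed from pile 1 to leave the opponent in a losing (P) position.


Piles: 97 and 76
Current XOR: 97 XOR 76 = 45 (non-zero, so this is an N-position).
To make the XOR zero, we need to find a move that balances the piles.
For pile 1 (size 97): target = 97 XOR 45 = 76
We reduce pile 1 from 97 to 76.
Tokens removed: 97 - 76 = 21
Verification: 76 XOR 76 = 0

21


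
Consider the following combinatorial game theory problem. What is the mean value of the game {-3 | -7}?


Game = {-3 | -7}, a switch {a | b} with numbers a > b.
Its thermograph has left wall a - t and right wall b + t, which meet at t = (a - b)/2, where both equal (a + b)/2. So the mast (mean value) is at (a + b)/2.
Mean = (-3 + (-7))/2 = -10/2 = -5

-5


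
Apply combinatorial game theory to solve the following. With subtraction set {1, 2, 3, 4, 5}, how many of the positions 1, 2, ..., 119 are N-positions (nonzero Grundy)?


Subtraction set S = {1, 2, 3, 4, 5}, so G(n) = n mod 6.
G(n) = 0 when n is a multiple of 6.
Multiples of 6 in [1, 119]: 19
N-positions (nonzero Grundy) = 119 - 19 = 100

100


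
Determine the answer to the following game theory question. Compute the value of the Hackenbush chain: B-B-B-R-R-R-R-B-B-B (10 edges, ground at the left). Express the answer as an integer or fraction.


Edges (from ground): B-B-B-R-R-R-R-B-B-B
By Berlekamp's sign-expansion rule, a Blue-Red Hackenbush stalk has the value of the surreal number whose sign sequence is the edge sequence with B -> + and R -> -.
Sign sequence: +++----+++
Trace the sign expansion in the surreal number tree, starting from 0:
Edge 1: B (sign +) -> bounds (0, +inf), value = 1
Edge 2: B (sign +) -> bounds (1, +inf), value = 2
Edge 3: B (sign +) -> bounds (2, +inf), value = 3
Edge 4: R (sign -) -> bounds (2, 3), value = 5/2
Edge 5: R (sign -) -> bounds (2, 5/2), value = 9/4
Edge 6: R (sign -) -> bounds (2, 9/4), value = 17/8
Edge 7: R (sign -) -> bounds (2, 17/8), value = 33/16
Edge 8: B (sign +) -> bounds (33/16, 17/8), value = 67/32
Edge 9: B (sign +) -> bounds (67/32, 17/8), value = 135/64
Edge 10: B (sign +) -> bounds (135/64, 17/8), value = 271/128
Game value = 271/128

271/128


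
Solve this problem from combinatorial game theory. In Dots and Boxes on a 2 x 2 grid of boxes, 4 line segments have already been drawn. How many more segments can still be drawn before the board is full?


Grid: 2 x 2 boxes, i.e. 3 rows and 3 columns of dots.
Horizontal edges: (rows + 1) * cols = 3 * 2 = 6
Vertical edges: rows * (cols + 1) = 2 * 3 = 6
Total edges: 6 + 6 = 12
Edges drawn: 4
Remaining: 12 - 4 = 8

8


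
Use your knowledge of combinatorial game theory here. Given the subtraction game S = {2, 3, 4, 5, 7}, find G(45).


The subtraction set is S = {2, 3, 4, 5, 7}.
G(k) = mex{ G(k - s) : s in S, s <= k }. We compute iteratively: G(0) = 0.
G(1) = mex({}) = 0
G(2) = mex({0}) = 1
G(3) = mex({0}) = 1
G(4) = mex({0, 1}) = 2
G(5) = mex({0, 1}) = 2
G(6) = mex({0, 1, 2}) = 3
G(7) = mex({0, 1, 2}) = 3
G(8) = mex({0, 1, 2, 3}) = 4
G(9) = mex({1, 2, 3}) = 0
G(10) = mex({1, 2, 3, 4}) = 0
G(11) = mex({0, 2, 3, 4}) = 1
G(12) = mex({0, 2, 3, 4}) = 1
G(13) = mex({0, 1, 3, 4}) = 2
G(14) = mex({0, 1, 3}) = 2
G(15) = mex({0, 1, 2, 4}) = 3
Observe that G(9)..G(15) = 0, 0, 1, 1, 2, 2, 3 repeats G(0)..G(6) = 0, 0, 1, 1, 2, 2, 3.
For k >= max(S) = 7, G(k) is determined by the previous 7 values G(k-7)..G(k-1); a window of 7 consecutive values has recurred shifted by 9, so by induction G(k + 9) = G(k) for all k >= 0: the sequence is periodic from the start with period 9.
One period: G(0..8) = 0, 0, 1, 1, 2, 2, 3, 3, 4.
45 mod 9 = 0, so G(45) = G(0) = 0.

0


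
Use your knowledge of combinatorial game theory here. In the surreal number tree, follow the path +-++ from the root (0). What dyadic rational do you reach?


Sign expansion: +-++
Rule: track bounds (lo, hi), initially (-inf, +inf). On '+', the current value becomes lo and we move to the simplest number in (value, hi): value + 1 if hi = +inf, otherwise the midpoint (value + hi)/2. On '-', the current value becomes hi and we move to value - 1 if lo = -inf, otherwise the midpoint (lo + value)/2.
Start at 0.
Step 1: sign = +, move right. Bounds: (0, +inf). Value = 1
Step 2: sign = -, move left. Bounds: (0, 1). Value = 1/2
Step 3: sign = +, move right. Bounds: (1/2, 1). Value = 3/4
Step 4: sign = +, move right. Bounds: (3/4, 1). Value = 7/8
The surreal number with sign expansion +-++ is 7/8.

7/8


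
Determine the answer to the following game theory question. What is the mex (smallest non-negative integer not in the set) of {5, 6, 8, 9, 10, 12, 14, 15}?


Set = {5, 6, 8, 9, 10, 12, 14, 15}
0 is NOT in the set. This is the mex.
mex = 0

0


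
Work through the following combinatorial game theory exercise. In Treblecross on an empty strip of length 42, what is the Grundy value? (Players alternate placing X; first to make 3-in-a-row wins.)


Treblecross: place X on empty cells; 3-in-a-row wins.
Playing within two cells of an existing X lets the opponent win at once, so sensible play treats the cells i-2..i+2 around each X as dead. The player left with no safe cell loses, so this is a normal-play take-away game on strips of safe cells.
Placing X at cell i (0-indexed) of a strip of k safe cells leaves independent strips of sizes max(0, i-2) and max(0, k-i-3). Hence G(k) = mex{ G(max(0,i-2)) XOR G(max(0,k-i-3)) : 0 <= i < k }, with G(0) = 0.
G(1): splits (0,0):0^0=0 -> mex({0}) = 1
G(2): splits (0,0):0^0=0 -> mex({0}) = 1
G(3): splits (0,0):0^0=0 -> mex({0}) = 1
G(4): splits (0,1):0^1=1 (0,0):0^0=0 -> mex({0, 1}) = 2
G(5): splits (0,2):0^1=1 (0,1):0^1=1 (0,0):0^0=0 -> mex({0, 1}) = 2
G(6) = mex({1}) = 0
G(7) = mex({0, 1, 2}) = 3
G(8) = mex({0, 1, 2}) = 3
G(9) = mex({0, 2}) = 1
G(10) = mex({0, 2, 3}) = 1
G(11) = mex({0, 3}) = 1
G(12) = mex({1, 3}) = 0
G(13) = mex({0, 1, 2, 3}) = 4
G(14) = mex({0, 1, 2}) = 3
G(15) = mex({0, 1, 2}) = 3
G(16) = mex({0, 1, 2, 4}) = 3
G(17) = mex({0, 1, 3, 4}) = 2
G(18) = mex({0, 1, 3, 4}) = 2
G(19) = mex({0, 1, 3, 5}) = 2
G(20) = mex({0, 1, 2, 3, 5}) = 4
G(21) = mex({0, 1, 2, 3, 5}) = 4
G(22) = mex({1, 2, 6}) = 0
G(23) = mex({0, 1, 2, 3, 4, 6}) = 5
G(24) = mex({0, 1, 2, 3, 4}) = 5
G(25) = mex({0, 1, 3, 4, 7}) = 2
G(26) = mex({0, 1, 3, 4, 5, 7}) = 2
G(27) = mex({0, 1, 3, 5}) = 2
G(28) = mex({0, 1, 2, 5}) = 3
G(29) = mex({0, 1, 2, 4, 5, 6}) = 3
G(30) = mex({1, 2, 4, 6}) = 0
G(31) = mex({0, 1, 2, 3, 4, 6}) = 5
G(32) = mex({1, 2, 3, 4, 7}) = 0
G(33) = mex({0, 3, 7}) = 1
G(34) = mex({0, 2, 3, 5, 7}) = 1
G(35) = mex({0, 2, 3, 5, 6}) = 1
G(36) = mex({0, 1, 2, 5, 6}) = 3
G(37) = mex({0, 1, 2, 4, 5, 6}) = 3
G(38) = mex({0, 1, 2, 4}) = 3
G(39) = mex({0, 1, 2, 3, 4, 7}) = 5
G(40) = mex({0, 1, 2, 3, 4, 5, 7}) = 6
G(41) = mex({0, 1, 2, 3, 5, 7}) = 4
G(42) = mex({0, 1, 2, 3, 5, 6, 7}) = 4
Therefore G(42) = 4.

4


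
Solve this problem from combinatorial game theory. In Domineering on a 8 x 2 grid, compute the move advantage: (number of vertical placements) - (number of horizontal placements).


Board is 8 x 2 (rows x cols).
Left (vertical) placements: (rows-1) * cols = 7 * 2 = 14
Right (horizontal) placements: rows * (cols-1) = 8 * 1 = 8
Advantage = Left - Right = 14 - 8 = 6

6


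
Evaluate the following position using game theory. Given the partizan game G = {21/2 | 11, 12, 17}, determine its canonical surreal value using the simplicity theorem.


Left options: {21/2}, max = 21/2
Right options: {11, 12, 17}, min = 11
All options are numbers and max(Left) < min(Right), so by the simplicity theorem the value is the simplest (earliest-born) number strictly between 21/2 and 11.
No integer lies strictly between 21/2 and 11, so the value is the dyadic rational m/2^k in the interval with the smallest k (then m odd); search k = 1, 2, ...:
Denominator 2: no odd multiple of 1/2 lies strictly between 21/2 and 11.
Denominator 4: 43/4 lies strictly between 21/2 and 11 -- found.
The simplest number in the interval is 43/4.
Game value = 43/4

43/4


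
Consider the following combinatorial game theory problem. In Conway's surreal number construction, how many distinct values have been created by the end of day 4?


Day 0: {|} = 0 is born. Count = 1.
Day n: the number of surreal numbers born by day n is 2^(n+1) - 1.
By day 0: 2^1 - 1 = 1
By day 1: 2^2 - 1 = 3
By day 2: 2^3 - 1 = 7
By day 3: 2^4 - 1 = 15
By day 4: 2^5 - 1 = 31
By day 4: 31 surreal numbers.

31


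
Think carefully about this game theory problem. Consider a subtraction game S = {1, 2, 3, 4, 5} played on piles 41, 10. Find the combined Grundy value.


Subtraction set: {1, 2, 3, 4, 5}
For this subtraction set, G(n) = n mod 6 (period = max + 1 = 6).
Pile 1 (size 41): G(41) = 41 mod 6 = 5
Pile 2 (size 10): G(10) = 10 mod 6 = 4
Total Grundy value = XOR of all: 5 XOR 4 = 1

1


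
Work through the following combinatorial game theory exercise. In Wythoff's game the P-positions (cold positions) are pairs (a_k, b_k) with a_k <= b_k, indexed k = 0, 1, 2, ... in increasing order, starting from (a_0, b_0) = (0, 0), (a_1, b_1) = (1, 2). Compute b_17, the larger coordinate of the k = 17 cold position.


By Wythoff's theorem, a_k = floor(k * phi) and b_k = floor(k * phi^2) = a_k + k, where phi = (1 + sqrt(5))/2 is the golden ratio.
phi = (1 + sqrt(5))/2 = 1.618034
phi^2 = phi + 1 = 2.618034
k = 17
k * phi^2 = 17 * 2.618034 = 44.506578
b_17 = floor(k * phi^2) = 44 (check: a_17 + k = 27 + 17 = 44)

44


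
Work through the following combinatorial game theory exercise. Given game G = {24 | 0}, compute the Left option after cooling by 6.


Original game: {24 | 0} (a switch {a | b} with a > b).
Cooling by t (for t below the temperature (a - b)/2 = 12) taxes each move by t: {a | b} cooled by t is {a - t | b + t}.
Cooling amount: t = 6
Cooled Left option: 24 - 6 = 18
Cooled Right option: 0 + 6 = 6
Cooled game: {18 | 6}
Left option = 18

18


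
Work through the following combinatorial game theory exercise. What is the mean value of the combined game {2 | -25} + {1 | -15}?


G1 = {2 | -25}, G2 = {1 | -15}
Each is a switch {a | b} with numbers a > b; its mean value is (a + b)/2, and mean value is additive over game sums: m(G1 + G2) = m(G1) + m(G2).
Mean of G1 = (2 + (-25))/2 = -23/2 = -23/2
Mean of G2 = (1 + (-15))/2 = -14/2 = -7
Mean of G1 + G2 = -23/2 + -7 = -37/2

-37/2


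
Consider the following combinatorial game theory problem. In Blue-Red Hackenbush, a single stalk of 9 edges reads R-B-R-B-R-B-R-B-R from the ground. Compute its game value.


Edges (from ground): R-B-R-B-R-B-R-B-R
By Berlekamp's sign-expansion rule, a Blue-Red Hackenbush stalk has the value of the surreal number whose sign sequence is the edge sequence with B -> + and R -> -.
Sign sequence: -+-+-+-+-
Trace the sign expansion in the surreal number tree, starting from 0:
Edge 1: R (sign -) -> bounds (-inf, 0), value = -1
Edge 2: B (sign +) -> bounds (-1, 0), value = -1/2
Edge 3: R (sign -) -> bounds (-1, -1/2), value = -3/4
Edge 4: B (sign +) -> bounds (-3/4, -1/2), value = -5/8
Edge 5: R (sign -) -> bounds (-3/4, -5/8), value = -11/16
Edge 6: B (sign +) -> bounds (-11/16, -5/8), value = -21/32
Edge 7: R (sign -) -> bounds (-11/16, -21/32), value = -43/64
Edge 8: B (sign +) -> bounds (-43/64, -21/32), value = -85/128
Edge 9: R (sign -) -> bounds (-43/64, -85/128), value = -171/256
Game value = -171/256

-171/256


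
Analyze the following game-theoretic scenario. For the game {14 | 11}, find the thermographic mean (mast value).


Game = {14 | 11}, a switch {a | b} with numbers a > b.
Its thermograph has left wall a - t and right wall b + t, which meet at t = (a - b)/2, where both equal (a + b)/2. So the mast (mean value) is at (a + b)/2.
Mean = (14 + (11))/2 = 25/2 = 25/2

25/2


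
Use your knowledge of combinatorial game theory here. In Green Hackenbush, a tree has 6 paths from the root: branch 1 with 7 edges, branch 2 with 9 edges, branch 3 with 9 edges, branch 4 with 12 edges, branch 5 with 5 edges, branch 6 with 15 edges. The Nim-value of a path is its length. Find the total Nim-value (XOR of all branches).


The tree has 6 branches from the ground vertex.
In Green Hackenbush, the Nim-value of a simple path of length k is k.
Branch 1: length 7, Nim-value = 7
Branch 2: length 9, Nim-value = 9
Branch 3: length 9, Nim-value = 9
Branch 4: length 12, Nim-value = 12
Branch 5: length 5, Nim-value = 5
Branch 6: length 15, Nim-value = 15
Total Nim-value = XOR of all branch values:
0 XOR 7 = 7
7 XOR 9 = 14
14 XOR 9 = 7
7 XOR 12 = 11
11 XOR 5 = 14
14 XOR 15 = 1
Nim-value of the tree = 1

1
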